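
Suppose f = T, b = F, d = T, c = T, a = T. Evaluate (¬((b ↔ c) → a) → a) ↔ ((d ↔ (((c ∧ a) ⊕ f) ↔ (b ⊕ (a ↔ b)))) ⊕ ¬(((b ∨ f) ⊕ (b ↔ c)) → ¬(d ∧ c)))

Substituting f=T, b=F, d=T, c=T, a=T:
b ↔ c = F ↔ T = F
(b ↔ c) → a = F → T = T
¬((b ↔ c) → a) = ¬T = F
¬((b ↔ c) → a) → a = F → T = T
c ∧ a = T ∧ T = T
(c ∧ a) ⊕ f = T ⊕ T = F
a ↔ b = T ↔ F = F
b ⊕ (a ↔ b) = F ⊕ F = F
((c ∧ a) ⊕ f) ↔ (b ⊕ (a ↔ b)) = F ↔ F = T
d ↔ (((c ∧ a) ⊕ f) ↔ (b ⊕ (a ↔ b))) = T ↔ T = T
b ∨ f = F ∨ T = T
b ↔ c = F ↔ T = F
(b ∨ f) ⊕ (b ↔ c) = T ⊕ F = T
d ∧ c = T ∧ T = T
¬(d ∧ c) = ¬T = F
((b ∨ f) ⊕ (b ↔ c)) → ¬(d ∧ c) = T → F = F
¬(((b ∨ f) ⊕ (b ↔ c)) → ¬(d ∧ c)) = ¬F = T
(d ↔ (((c ∧ a) ⊕ f) ↔ (b ⊕ (a ↔ b)))) ⊕ ¬(((b ∨ f) ⊕ (b ↔ c)) → ¬(d ∧ c)) = T ⊕ T = F
(¬((b ↔ c) → a) → a) ↔ ((d ↔ (((c ∧ a) ⊕ f) ↔ (b ⊕ (a ↔ b)))) ⊕ ¬(((b ∨ f) ⊕ (b ↔ c)) → ¬(d ∧ c))) = T ↔ F = F

F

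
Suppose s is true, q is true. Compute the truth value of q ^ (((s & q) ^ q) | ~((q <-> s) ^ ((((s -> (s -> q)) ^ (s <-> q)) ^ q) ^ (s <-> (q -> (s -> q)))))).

True

Substituting s=True, q=True:
s & q = True & True = True
(s & q) ^ q = True ^ True = False
q <-> s = True <-> True = True
s -> q = True -> True = True
s -> (s -> q) = True -> True = True
s <-> q = True <-> True = True
(s -> (s -> q)) ^ (s <-> q) = True ^ True = False
((s -> (s -> q)) ^ (s <-> q)) ^ q = False ^ True = True
s -> q = True -> True = True
q -> (s -> q) = True -> True = True
s <-> (q -> (s -> q)) = True <-> True = True
(((s -> (s -> q)) ^ (s <-> q)) ^ q) ^ (s <-> (q -> (s -> q))) = True ^ True = False
(q <-> s) ^ ((((s -> (s -> q)) ^ (s <-> q)) ^ q) ^ (s <-> (q -> (s -> q)))) = True ^ False = True
~((q <-> s) ^ ((((s -> (s -> q)) ^ (s <-> q)) ^ q) ^ (s <-> (q -> (s -> q))))) = ~True = False
((s & q) ^ q) | ~((q <-> s) ^ ((((s -> (s -> q)) ^ (s <-> q)) ^ q) ^ (s <-> (q -> (s -> q))))) = False | False = False
q ^ (((s & q) ^ q) | ~((q <-> s) ^ ((((s -> (s -> q)) ^ (s <-> q)) ^ q) ^ (s <-> (q -> (s -> q)))))) = True ^ False = True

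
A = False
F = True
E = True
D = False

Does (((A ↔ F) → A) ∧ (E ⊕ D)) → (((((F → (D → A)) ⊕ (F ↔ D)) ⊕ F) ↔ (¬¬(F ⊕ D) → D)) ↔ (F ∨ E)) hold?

Substituting A=False, F=True, E=True, D=False:
A ↔ F = False ↔ True = False
(A ↔ F) → A = False → False = True
E ⊕ D = True ⊕ False = True
((A ↔ F) → A) ∧ (E ⊕ D) = True ∧ True = True
D → A = False → False = True
F → (D → A) = True → True = True
F ↔ D = True ↔ False = False
(F → (D → A)) ⊕ (F ↔ D) = True ⊕ False = True
((F → (D → A)) ⊕ (F ↔ D)) ⊕ F = True ⊕ True = False
F ⊕ D = True ⊕ False = True
¬(F ⊕ D) = ¬True = False
¬¬(F ⊕ D) = ¬False = True
¬¬(F ⊕ D) → D = True → False = False
(((F → (D → A)) ⊕ (F ↔ D)) ⊕ F) ↔ (¬¬(F ⊕ D) → D) = False ↔ False = True
F ∨ E = True ∨ True = True
((((F → (D → A)) ⊕ (F ↔ D)) ⊕ F) ↔ (¬¬(F ⊕ D) → D)) ↔ (F ∨ E) = True ↔ True = True
(((A ↔ F) → A) ∧ (E ⊕ D)) → (((((F → (D → A)) ⊕ (F ↔ D)) ⊕ F) ↔ (¬¬(F ⊕ D) → D)) ↔ (F ∨ E)) = True → True = True

True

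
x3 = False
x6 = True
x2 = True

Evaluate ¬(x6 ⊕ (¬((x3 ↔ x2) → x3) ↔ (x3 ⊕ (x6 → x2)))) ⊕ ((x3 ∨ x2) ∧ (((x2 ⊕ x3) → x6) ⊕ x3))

True

x3 ↔ x2 = False ↔ True = False
(x3 ↔ x2) → x3 = False → False = True
¬((x3 ↔ x2) → x3) = ¬True = False
x6 → x2 = True → True = True
x3 ⊕ (x6 → x2) = False ⊕ True = True
¬((x3 ↔ x2) → x3) ↔ (x3 ⊕ (x6 → x2)) = False ↔ True = False
x6 ⊕ (¬((x3 ↔ x2) → x3) ↔ (x3 ⊕ (x6 → x2))) = True ⊕ False = True
¬(x6 ⊕ (¬((x3 ↔ x2) → x3) ↔ (x3 ⊕ (x6 → x2)))) = ¬True = False
x3 ∨ x2 = False ∨ True = True
x2 ⊕ x3 = True ⊕ False = True
(x2 ⊕ x3) → x6 = True → True = True
((x2 ⊕ x3) → x6) ⊕ x3 = True ⊕ False = True
(x3 ∨ x2) ∧ (((x2 ⊕ x3) → x6) ⊕ x3) = True ∧ True = True
¬(x6 ⊕ (¬((x3 ↔ x2) → x3) ↔ (x3 ⊕ (x6 → x2)))) ⊕ ((x3 ∨ x2) ∧ (((x2 ⊕ x3) → x6) ⊕ x3)) = False ⊕ True = True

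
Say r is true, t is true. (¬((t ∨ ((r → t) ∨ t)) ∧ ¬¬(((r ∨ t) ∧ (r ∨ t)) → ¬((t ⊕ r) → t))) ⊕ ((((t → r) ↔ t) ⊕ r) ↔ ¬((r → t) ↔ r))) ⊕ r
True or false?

True

r → t = True → True = True
(r → t) ∨ t = True ∨ True = True
t ∨ ((r → t) ∨ t) = True ∨ True = True
r ∨ t = True ∨ True = True
r ∨ t = True ∨ True = True
(r ∨ t) ∧ (r ∨ t) = True ∧ True = True
t ⊕ r = True ⊕ True = False
(t ⊕ r) → t = False → True = True
¬((t ⊕ r) → t) = ¬True = False
((r ∨ t) ∧ (r ∨ t)) → ¬((t ⊕ r) → t) = True → False = False
¬(((r ∨ t) ∧ (r ∨ t)) → ¬((t ⊕ r) → t)) = ¬False = True
¬¬(((r ∨ t) ∧ (r ∨ t)) → ¬((t ⊕ r) → t)) = ¬True = False
(t ∨ ((r → t) ∨ t)) ∧ ¬¬(((r ∨ t) ∧ (r ∨ t)) → ¬((t ⊕ r) → t)) = True ∧ False = False
¬((t ∨ ((r → t) ∨ t)) ∧ ¬¬(((r ∨ t) ∧ (r ∨ t)) → ¬((t ⊕ r) → t))) = ¬False = True
t → r = True → True = True
(t → r) ↔ t = True ↔ True = True
((t → r) ↔ t) ⊕ r = True ⊕ True = False
r → t = True → True = True
(r → t) ↔ r = True ↔ True = True
¬((r → t) ↔ r) = ¬True = False
(((t → r) ↔ t) ⊕ r) ↔ ¬((r → t) ↔ r) = False ↔ False = True
¬((t ∨ ((r → t) ∨ t)) ∧ ¬¬(((r ∨ t) ∧ (r ∨ t)) → ¬((t ⊕ r) → t))) ⊕ ((((t → r) ↔ t) ⊕ r) ↔ ¬((r → t) ↔ r)) = True ⊕ True = False
(¬((t ∨ ((r → t) ∨ t)) ∧ ¬¬(((r ∨ t) ∧ (r ∨ t)) → ¬((t ⊕ r) → t))) ⊕ ((((t → r) ↔ t) ⊕ r) ↔ ¬((r → t) ↔ r))) ⊕ r = False ⊕ True = True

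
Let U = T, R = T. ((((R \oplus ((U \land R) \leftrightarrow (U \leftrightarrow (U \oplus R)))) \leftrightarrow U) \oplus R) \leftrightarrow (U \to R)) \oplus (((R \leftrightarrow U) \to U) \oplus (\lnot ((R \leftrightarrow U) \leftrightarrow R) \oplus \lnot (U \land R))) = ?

T

U \land R = T \land T = T
U \oplus R = T \oplus T = F
U \leftrightarrow (U \oplus R) = T \leftrightarrow F = F
(U \land R) \leftrightarrow (U \leftrightarrow (U \oplus R)) = T \leftrightarrow F = F
R \oplus ((U \land R) \leftrightarrow (U \leftrightarrow (U \oplus R))) = T \oplus F = T
(R \oplus ((U \land R) \leftrightarrow (U \leftrightarrow (U \oplus R)))) \leftrightarrow U = T \leftrightarrow T = T
((R \oplus ((U \land R) \leftrightarrow (U \leftrightarrow (U \oplus R)))) \leftrightarrow U) \oplus R = T \oplus T = F
U \to R = T \to T = T
(((R \oplus ((U \land R) \leftrightarrow (U \leftrightarrow (U \oplus R)))) \leftrightarrow U) \oplus R) \leftrightarrow (U \to R) = F \leftrightarrow T = F
R \leftrightarrow U = T \leftrightarrow T = T
(R \leftrightarrow U) \to U = T \to T = T
R \leftrightarrow U = T \leftrightarrow T = T
(R \leftrightarrow U) \leftrightarrow R = T \leftrightarrow T = T
\lnot ((R \leftrightarrow U) \leftrightarrow R) = \lnot T = F
U \land R = T \land T = T
\lnot (U \land R) = \lnot T = F
\lnot ((R \leftrightarrow U) \leftrightarrow R) \oplus \lnot (U \land R) = F \oplus F = F
((R \leftrightarrow U) \to U) \oplus (\lnot ((R \leftrightarrow U) \leftrightarrow R) \oplus \lnot (U \land R)) = T \oplus F = T
((((R \oplus ((U \land R) \leftrightarrow (U \leftrightarrow (U \oplus R)))) \leftrightarrow U) \oplus R) \leftrightarrow (U \to R)) \oplus (((R \leftrightarrow U) \to U) \oplus (\lnot ((R \leftrightarrow U) \leftrightarrow R) \oplus \lnot (U \land R))) = F \oplus T = T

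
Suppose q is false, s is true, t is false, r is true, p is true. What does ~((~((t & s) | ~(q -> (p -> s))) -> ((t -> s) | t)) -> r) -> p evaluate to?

t & s = 0 & 1 = 0
p -> s = 1 -> 1 = 1
q -> (p -> s) = 0 -> 1 = 1
~(q -> (p -> s)) = ~1 = 0
(t & s) | ~(q -> (p -> s)) = 0 | 0 = 0
~((t & s) | ~(q -> (p -> s))) = ~0 = 1
t -> s = 0 -> 1 = 1
(t -> s) | t = 1 | 0 = 1
~((t & s) | ~(q -> (p -> s))) -> ((t -> s) | t) = 1 -> 1 = 1
(~((t & s) | ~(q -> (p -> s))) -> ((t -> s) | t)) -> r = 1 -> 1 = 1
~((~((t & s) | ~(q -> (p -> s))) -> ((t -> s) | t)) -> r) = ~1 = 0
~((~((t & s) | ~(q -> (p -> s))) -> ((t -> s) | t)) -> r) -> p = 0 -> 1 = 1

1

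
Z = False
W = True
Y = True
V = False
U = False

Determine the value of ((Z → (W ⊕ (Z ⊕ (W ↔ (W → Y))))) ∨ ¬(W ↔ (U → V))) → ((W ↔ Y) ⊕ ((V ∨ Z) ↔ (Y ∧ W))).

True

W → Y = True → True = True
W ↔ (W → Y) = True ↔ True = True
Z ⊕ (W ↔ (W → Y)) = False ⊕ True = True
W ⊕ (Z ⊕ (W ↔ (W → Y))) = True ⊕ True = False
Z → (W ⊕ (Z ⊕ (W ↔ (W → Y)))) = False → False = True
U → V = False → False = True
W ↔ (U → V) = True ↔ True = True
¬(W ↔ (U → V)) = ¬True = False
(Z → (W ⊕ (Z ⊕ (W ↔ (W → Y))))) ∨ ¬(W ↔ (U → V)) = True ∨ False = True
W ↔ Y = True ↔ True = True
V ∨ Z = False ∨ False = False
Y ∧ W = True ∧ True = True
(V ∨ Z) ↔ (Y ∧ W) = False ↔ True = False
(W ↔ Y) ⊕ ((V ∨ Z) ↔ (Y ∧ W)) = True ⊕ False = True
((Z → (W ⊕ (Z ⊕ (W ↔ (W → Y))))) ∨ ¬(W ↔ (U → V))) → ((W ↔ Y) ⊕ ((V ∨ Z) ↔ (Y ∧ W))) = True → True = True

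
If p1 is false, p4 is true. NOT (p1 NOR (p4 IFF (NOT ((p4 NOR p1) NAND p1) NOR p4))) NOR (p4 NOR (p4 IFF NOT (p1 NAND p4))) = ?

p4 NOR p1 = true NOR false = false
(p4 NOR p1) NAND p1 = false NAND false = true
NOT ((p4 NOR p1) NAND p1) = NOT true = false
NOT ((p4 NOR p1) NAND p1) NOR p4 = false NOR true = false
p4 IFF (NOT ((p4 NOR p1) NAND p1) NOR p4) = true IFF false = false
p1 NOR (p4 IFF (NOT ((p4 NOR p1) NAND p1) NOR p4)) = false NOR false = true
NOT (p1 NOR (p4 IFF (NOT ((p4 NOR p1) NAND p1) NOR p4))) = NOT true = false
p1 NAND p4 = false NAND true = true
NOT (p1 NAND p4) = NOT true = false
p4 IFF NOT (p1 NAND p4) = true IFF false = false
p4 NOR (p4 IFF NOT (p1 NAND p4)) = true NOR false = false
NOT (p1 NOR (p4 IFF (NOT ((p4 NOR p1) NAND p1) NOR p4))) NOR (p4 NOR (p4 IFF NOT (p1 NAND p4))) = false NOR false = true

true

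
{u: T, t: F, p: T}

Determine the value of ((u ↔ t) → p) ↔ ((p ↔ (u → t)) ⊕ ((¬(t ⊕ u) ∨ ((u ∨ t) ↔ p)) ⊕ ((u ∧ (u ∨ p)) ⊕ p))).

Substituting u=T, t=F, p=T:
u ↔ t = T ↔ F = F
(u ↔ t) → p = F → T = T
u → t = T → F = F
p ↔ (u → t) = T ↔ F = F
t ⊕ u = F ⊕ T = T
¬(t ⊕ u) = ¬T = F
u ∨ t = T ∨ F = T
(u ∨ t) ↔ p = T ↔ T = T
¬(t ⊕ u) ∨ ((u ∨ t) ↔ p) = F ∨ T = T
u ∨ p = T ∨ T = T
u ∧ (u ∨ p) = T ∧ T = T
(u ∧ (u ∨ p)) ⊕ p = T ⊕ T = F
(¬(t ⊕ u) ∨ ((u ∨ t) ↔ p)) ⊕ ((u ∧ (u ∨ p)) ⊕ p) = T ⊕ F = T
(p ↔ (u → t)) ⊕ ((¬(t ⊕ u) ∨ ((u ∨ t) ↔ p)) ⊕ ((u ∧ (u ∨ p)) ⊕ p)) = F ⊕ T = T
((u ↔ t) → p) ↔ ((p ↔ (u → t)) ⊕ ((¬(t ⊕ u) ∨ ((u ∨ t) ↔ p)) ⊕ ((u ∧ (u ∨ p)) ⊕ p))) = T ↔ T = T

T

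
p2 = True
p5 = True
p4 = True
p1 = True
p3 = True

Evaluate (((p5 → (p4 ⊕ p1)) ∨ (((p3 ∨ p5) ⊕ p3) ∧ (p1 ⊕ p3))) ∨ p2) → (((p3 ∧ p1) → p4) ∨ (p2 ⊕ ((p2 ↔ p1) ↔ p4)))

True

p4 ⊕ p1 = True ⊕ True = False
p5 → (p4 ⊕ p1) = True → False = False
p3 ∨ p5 = True ∨ True = True
(p3 ∨ p5) ⊕ p3 = True ⊕ True = False
p1 ⊕ p3 = True ⊕ True = False
((p3 ∨ p5) ⊕ p3) ∧ (p1 ⊕ p3) = False ∧ False = False
(p5 → (p4 ⊕ p1)) ∨ (((p3 ∨ p5) ⊕ p3) ∧ (p1 ⊕ p3)) = False ∨ False = False
((p5 → (p4 ⊕ p1)) ∨ (((p3 ∨ p5) ⊕ p3) ∧ (p1 ⊕ p3))) ∨ p2 = False ∨ True = True
p3 ∧ p1 = True ∧ True = True
(p3 ∧ p1) → p4 = True → True = True
p2 ↔ p1 = True ↔ True = True
(p2 ↔ p1) ↔ p4 = True ↔ True = True
p2 ⊕ ((p2 ↔ p1) ↔ p4) = True ⊕ True = False
((p3 ∧ p1) → p4) ∨ (p2 ⊕ ((p2 ↔ p1) ↔ p4)) = True ∨ False = True
(((p5 → (p4 ⊕ p1)) ∨ (((p3 ∨ p5) ⊕ p3) ∧ (p1 ⊕ p3))) ∨ p2) → (((p3 ∧ p1) → p4) ∨ (p2 ⊕ ((p2 ↔ p1) ↔ p4))) = True → True = True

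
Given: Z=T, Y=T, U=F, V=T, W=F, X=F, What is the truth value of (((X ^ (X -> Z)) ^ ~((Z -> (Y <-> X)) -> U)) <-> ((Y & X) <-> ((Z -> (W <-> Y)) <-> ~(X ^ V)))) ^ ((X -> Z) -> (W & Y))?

Substituting Z=T, Y=T, U=F, V=T, W=F, X=F:
X -> Z = F -> T = T
X ^ (X -> Z) = F ^ T = T
Y <-> X = T <-> F = F
Z -> (Y <-> X) = T -> F = F
(Z -> (Y <-> X)) -> U = F -> F = T
~((Z -> (Y <-> X)) -> U) = ~T = F
(X ^ (X -> Z)) ^ ~((Z -> (Y <-> X)) -> U) = T ^ F = T
Y & X = T & F = F
W <-> Y = F <-> T = F
Z -> (W <-> Y) = T -> F = F
X ^ V = F ^ T = T
~(X ^ V) = ~T = F
(Z -> (W <-> Y)) <-> ~(X ^ V) = F <-> F = T
(Y & X) <-> ((Z -> (W <-> Y)) <-> ~(X ^ V)) = F <-> T = F
((X ^ (X -> Z)) ^ ~((Z -> (Y <-> X)) -> U)) <-> ((Y & X) <-> ((Z -> (W <-> Y)) <-> ~(X ^ V))) = T <-> F = F
X -> Z = F -> T = T
W & Y = F & T = F
(X -> Z) -> (W & Y) = T -> F = F
(((X ^ (X -> Z)) ^ ~((Z -> (Y <-> X)) -> U)) <-> ((Y & X) <-> ((Z -> (W <-> Y)) <-> ~(X ^ V)))) ^ ((X -> Z) -> (W & Y)) = F ^ F = F

F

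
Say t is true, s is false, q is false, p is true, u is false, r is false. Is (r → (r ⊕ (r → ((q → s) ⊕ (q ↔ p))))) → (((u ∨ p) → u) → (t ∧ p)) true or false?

q → s = False → False = True
q ↔ p = False ↔ True = False
(q → s) ⊕ (q ↔ p) = True ⊕ False = True
r → ((q → s) ⊕ (q ↔ p)) = False → True = True
r ⊕ (r → ((q → s) ⊕ (q ↔ p))) = False ⊕ True = True
r → (r ⊕ (r → ((q → s) ⊕ (q ↔ p)))) = False → True = True
u ∨ p = False ∨ True = True
(u ∨ p) → u = True → False = False
t ∧ p = True ∧ True = True
((u ∨ p) → u) → (t ∧ p) = False → True = True
(r → (r ⊕ (r → ((q → s) ⊕ (q ↔ p))))) → (((u ∨ p) → u) → (t ∧ p)) = True → True = True

True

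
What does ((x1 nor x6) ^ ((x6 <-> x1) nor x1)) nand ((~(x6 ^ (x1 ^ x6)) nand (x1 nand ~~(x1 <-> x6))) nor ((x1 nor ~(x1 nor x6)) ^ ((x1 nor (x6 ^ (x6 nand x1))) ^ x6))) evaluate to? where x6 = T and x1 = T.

T

x1 nor x6 = T nor T = F
x6 <-> x1 = T <-> T = T
(x6 <-> x1) nor x1 = T nor T = F
(x1 nor x6) ^ ((x6 <-> x1) nor x1) = F ^ F = F
x1 ^ x6 = T ^ T = F
x6 ^ (x1 ^ x6) = T ^ F = T
~(x6 ^ (x1 ^ x6)) = ~T = F
x1 <-> x6 = T <-> T = T
~(x1 <-> x6) = ~T = F
~~(x1 <-> x6) = ~F = T
x1 nand ~~(x1 <-> x6) = T nand T = F
~(x6 ^ (x1 ^ x6)) nand (x1 nand ~~(x1 <-> x6)) = F nand F = T
x1 nor x6 = T nor T = F
~(x1 nor x6) = ~F = T
x1 nor ~(x1 nor x6) = T nor T = F
x6 nand x1 = T nand T = F
x6 ^ (x6 nand x1) = T ^ F = T
x1 nor (x6 ^ (x6 nand x1)) = T nor T = F
(x1 nor (x6 ^ (x6 nand x1))) ^ x6 = F ^ T = T
(x1 nor ~(x1 nor x6)) ^ ((x1 nor (x6 ^ (x6 nand x1))) ^ x6) = F ^ T = T
(~(x6 ^ (x1 ^ x6)) nand (x1 nand ~~(x1 <-> x6))) nor ((x1 nor ~(x1 nor x6)) ^ ((x1 nor (x6 ^ (x6 nand x1))) ^ x6)) = T nor T = F
((x1 nor x6) ^ ((x6 <-> x1) nor x1)) nand ((~(x6 ^ (x1 ^ x6)) nand (x1 nand ~~(x1 <-> x6))) nor ((x1 nor ~(x1 nor x6)) ^ ((x1 nor (x6 ^ (x6 nand x1))) ^ x6))) = F nand F = T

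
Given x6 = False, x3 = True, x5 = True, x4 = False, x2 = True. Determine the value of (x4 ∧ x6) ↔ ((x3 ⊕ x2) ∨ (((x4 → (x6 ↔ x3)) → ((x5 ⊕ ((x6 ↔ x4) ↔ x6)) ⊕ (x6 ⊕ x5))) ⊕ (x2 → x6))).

True

x4 ∧ x6 = False ∧ False = False
x3 ⊕ x2 = True ⊕ True = False
x6 ↔ x3 = False ↔ True = False
x4 → (x6 ↔ x3) = False → False = True
x6 ↔ x4 = False ↔ False = True
(x6 ↔ x4) ↔ x6 = True ↔ False = False
x5 ⊕ ((x6 ↔ x4) ↔ x6) = True ⊕ False = True
x6 ⊕ x5 = False ⊕ True = True
(x5 ⊕ ((x6 ↔ x4) ↔ x6)) ⊕ (x6 ⊕ x5) = True ⊕ True = False
(x4 → (x6 ↔ x3)) → ((x5 ⊕ ((x6 ↔ x4) ↔ x6)) ⊕ (x6 ⊕ x5)) = True → False = False
x2 → x6 = True → False = False
((x4 → (x6 ↔ x3)) → ((x5 ⊕ ((x6 ↔ x4) ↔ x6)) ⊕ (x6 ⊕ x5))) ⊕ (x2 → x6) = False ⊕ False = False
(x3 ⊕ x2) ∨ (((x4 → (x6 ↔ x3)) → ((x5 ⊕ ((x6 ↔ x4) ↔ x6)) ⊕ (x6 ⊕ x5))) ⊕ (x2 → x6)) = False ∨ False = False
(x4 ∧ x6) ↔ ((x3 ⊕ x2) ∨ (((x4 → (x6 ↔ x3)) → ((x5 ⊕ ((x6 ↔ x4) ↔ x6)) ⊕ (x6 ⊕ x5))) ⊕ (x2 → x6))) = False ↔ False = True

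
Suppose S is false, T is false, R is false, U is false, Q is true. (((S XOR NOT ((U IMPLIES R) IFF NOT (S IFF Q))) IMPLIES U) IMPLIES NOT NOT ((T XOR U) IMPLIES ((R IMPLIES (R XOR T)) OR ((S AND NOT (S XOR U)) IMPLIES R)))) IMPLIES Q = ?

Substituting S=false, T=false, R=false, U=false, Q=true:
U IMPLIES R = false IMPLIES false = true
S IFF Q = false IFF true = false
NOT (S IFF Q) = NOT false = true
(U IMPLIES R) IFF NOT (S IFF Q) = true IFF true = true
NOT ((U IMPLIES R) IFF NOT (S IFF Q)) = NOT true = false
S XOR NOT ((U IMPLIES R) IFF NOT (S IFF Q)) = false XOR false = false
(S XOR NOT ((U IMPLIES R) IFF NOT (S IFF Q))) IMPLIES U = false IMPLIES false = true
T XOR U = false XOR false = false
R XOR T = false XOR false = false
R IMPLIES (R XOR T) = false IMPLIES false = true
S XOR U = false XOR false = false
NOT (S XOR U) = NOT false = true
S AND NOT (S XOR U) = false AND true = false
(S AND NOT (S XOR U)) IMPLIES R = false IMPLIES false = true
(R IMPLIES (R XOR T)) OR ((S AND NOT (S XOR U)) IMPLIES R) = true OR true = true
(T XOR U) IMPLIES ((R IMPLIES (R XOR T)) OR ((S AND NOT (S XOR U)) IMPLIES R)) = false IMPLIES true = true
NOT ((T XOR U) IMPLIES ((R IMPLIES (R XOR T)) OR ((S AND NOT (S XOR U)) IMPLIES R))) = NOT true = false
NOT NOT ((T XOR U) IMPLIES ((R IMPLIES (R XOR T)) OR ((S AND NOT (S XOR U)) IMPLIES R))) = NOT false = true
((S XOR NOT ((U IMPLIES R) IFF NOT (S IFF Q))) IMPLIES U) IMPLIES NOT NOT ((T XOR U) IMPLIES ((R IMPLIES (R XOR T)) OR ((S AND NOT (S XOR U)) IMPLIES R))) = true IMPLIES true = true
(((S XOR NOT ((U IMPLIES R) IFF NOT (S IFF Q))) IMPLIES U) IMPLIES NOT NOT ((T XOR U) IMPLIES ((R IMPLIES (R XOR T)) OR ((S AND NOT (S XOR U)) IMPLIES R)))) IMPLIES Q = true IMPLIES true = true

true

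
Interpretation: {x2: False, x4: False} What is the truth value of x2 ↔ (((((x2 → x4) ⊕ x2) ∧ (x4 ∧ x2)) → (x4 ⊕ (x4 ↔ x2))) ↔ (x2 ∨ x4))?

Substituting x2=False, x4=False:
x2 → x4 = False → False = True
(x2 → x4) ⊕ x2 = True ⊕ False = True
x4 ∧ x2 = False ∧ False = False
((x2 → x4) ⊕ x2) ∧ (x4 ∧ x2) = True ∧ False = False
x4 ↔ x2 = False ↔ False = True
x4 ⊕ (x4 ↔ x2) = False ⊕ True = True
(((x2 → x4) ⊕ x2) ∧ (x4 ∧ x2)) → (x4 ⊕ (x4 ↔ x2)) = False → True = True
x2 ∨ x4 = False ∨ False = False
((((x2 → x4) ⊕ x2) ∧ (x4 ∧ x2)) → (x4 ⊕ (x4 ↔ x2))) ↔ (x2 ∨ x4) = True ↔ False = False
x2 ↔ (((((x2 → x4) ⊕ x2) ∧ (x4 ∧ x2)) → (x4 ⊕ (x4 ↔ x2))) ↔ (x2 ∨ x4)) = False ↔ False = True

True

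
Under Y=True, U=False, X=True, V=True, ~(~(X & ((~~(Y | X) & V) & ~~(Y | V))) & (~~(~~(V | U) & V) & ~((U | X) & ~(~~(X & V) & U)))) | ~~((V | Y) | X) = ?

Y | X = True | True = True
~(Y | X) = ~True = False
~~(Y | X) = ~False = True
~~(Y | X) & V = True & True = True
Y | V = True | True = True
~(Y | V) = ~True = False
~~(Y | V) = ~False = True
(~~(Y | X) & V) & ~~(Y | V) = True & True = True
X & ((~~(Y | X) & V) & ~~(Y | V)) = True & True = True
~(X & ((~~(Y | X) & V) & ~~(Y | V))) = ~True = False
V | U = True | False = True
~(V | U) = ~True = False
~~(V | U) = ~False = True
~~(V | U) & V = True & True = True
~(~~(V | U) & V) = ~True = False
~~(~~(V | U) & V) = ~False = True
U | X = False | True = True
X & V = True & True = True
~(X & V) = ~True = False
~~(X & V) = ~False = True
~~(X & V) & U = True & False = False
~(~~(X & V) & U) = ~False = True
(U | X) & ~(~~(X & V) & U) = True & True = True
~((U | X) & ~(~~(X & V) & U)) = ~True = False
~~(~~(V | U) & V) & ~((U | X) & ~(~~(X & V) & U)) = True & False = False
~(X & ((~~(Y | X) & V) & ~~(Y | V))) & (~~(~~(V | U) & V) & ~((U | X) & ~(~~(X & V) & U))) = False & False = False
~(~(X & ((~~(Y | X) & V) & ~~(Y | V))) & (~~(~~(V | U) & V) & ~((U | X) & ~(~~(X & V) & U)))) = ~False = True
V | Y = True | True = True
(V | Y) | X = True | True = True
~((V | Y) | X) = ~True = False
~~((V | Y) | X) = ~False = True
~(~(X & ((~~(Y | X) & V) & ~~(Y | V))) & (~~(~~(V | U) & V) & ~((U | X) & ~(~~(X & V) & U)))) | ~~((V | Y) | X) = True | True = True

True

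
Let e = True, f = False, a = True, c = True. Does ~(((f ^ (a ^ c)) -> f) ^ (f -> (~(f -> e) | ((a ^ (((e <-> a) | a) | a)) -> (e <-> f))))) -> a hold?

a ^ c = True ^ True = False
f ^ (a ^ c) = False ^ False = False
(f ^ (a ^ c)) -> f = False -> False = True
f -> e = False -> True = True
~(f -> e) = ~True = False
e <-> a = True <-> True = True
(e <-> a) | a = True | True = True
((e <-> a) | a) | a = True | True = True
a ^ (((e <-> a) | a) | a) = True ^ True = False
e <-> f = True <-> False = False
(a ^ (((e <-> a) | a) | a)) -> (e <-> f) = False -> False = True
~(f -> e) | ((a ^ (((e <-> a) | a) | a)) -> (e <-> f)) = False | True = True
f -> (~(f -> e) | ((a ^ (((e <-> a) | a) | a)) -> (e <-> f))) = False -> True = True
((f ^ (a ^ c)) -> f) ^ (f -> (~(f -> e) | ((a ^ (((e <-> a) | a) | a)) -> (e <-> f)))) = True ^ True = False
~(((f ^ (a ^ c)) -> f) ^ (f -> (~(f -> e) | ((a ^ (((e <-> a) | a) | a)) -> (e <-> f))))) = ~False = True
~(((f ^ (a ^ c)) -> f) ^ (f -> (~(f -> e) | ((a ^ (((e <-> a) | a) | a)) -> (e <-> f))))) -> a = True -> True = True

True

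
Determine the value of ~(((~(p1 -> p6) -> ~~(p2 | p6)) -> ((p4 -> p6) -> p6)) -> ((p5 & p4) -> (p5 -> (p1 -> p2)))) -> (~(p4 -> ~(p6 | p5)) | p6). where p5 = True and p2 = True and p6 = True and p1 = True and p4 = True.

True

Substituting p5=True, p2=True, p6=True, p1=True, p4=True:
p1 -> p6 = True -> True = True
~(p1 -> p6) = ~True = False
p2 | p6 = True | True = True
~(p2 | p6) = ~True = False
~~(p2 | p6) = ~False = True
~(p1 -> p6) -> ~~(p2 | p6) = False -> True = True
p4 -> p6 = True -> True = True
(p4 -> p6) -> p6 = True -> True = True
(~(p1 -> p6) -> ~~(p2 | p6)) -> ((p4 -> p6) -> p6) = True -> True = True
p5 & p4 = True & True = True
p1 -> p2 = True -> True = True
p5 -> (p1 -> p2) = True -> True = True
(p5 & p4) -> (p5 -> (p1 -> p2)) = True -> True = True
((~(p1 -> p6) -> ~~(p2 | p6)) -> ((p4 -> p6) -> p6)) -> ((p5 & p4) -> (p5 -> (p1 -> p2))) = True -> True = True
~(((~(p1 -> p6) -> ~~(p2 | p6)) -> ((p4 -> p6) -> p6)) -> ((p5 & p4) -> (p5 -> (p1 -> p2)))) = ~True = False
p6 | p5 = True | True = True
~(p6 | p5) = ~True = False
p4 -> ~(p6 | p5) = True -> False = False
~(p4 -> ~(p6 | p5)) = ~False = True
~(p4 -> ~(p6 | p5)) | p6 = True | True = True
~(((~(p1 -> p6) -> ~~(p2 | p6)) -> ((p4 -> p6) -> p6)) -> ((p5 & p4) -> (p5 -> (p1 -> p2)))) -> (~(p4 -> ~(p6 | p5)) | p6) = False -> True = True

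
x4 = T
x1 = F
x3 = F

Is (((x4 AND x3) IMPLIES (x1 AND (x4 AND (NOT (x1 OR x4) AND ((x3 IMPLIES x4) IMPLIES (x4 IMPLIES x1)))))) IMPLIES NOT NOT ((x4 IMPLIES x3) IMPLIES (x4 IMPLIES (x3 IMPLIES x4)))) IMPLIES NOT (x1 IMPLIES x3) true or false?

F

Substituting x4=T, x1=F, x3=F:
x4 AND x3 = T AND F = F
x1 OR x4 = F OR T = T
NOT (x1 OR x4) = NOT T = F
x3 IMPLIES x4 = F IMPLIES T = T
x4 IMPLIES x1 = T IMPLIES F = F
(x3 IMPLIES x4) IMPLIES (x4 IMPLIES x1) = T IMPLIES F = F
NOT (x1 OR x4) AND ((x3 IMPLIES x4) IMPLIES (x4 IMPLIES x1)) = F AND F = F
x4 AND (NOT (x1 OR x4) AND ((x3 IMPLIES x4) IMPLIES (x4 IMPLIES x1))) = T AND F = F
x1 AND (x4 AND (NOT (x1 OR x4) AND ((x3 IMPLIES x4) IMPLIES (x4 IMPLIES x1)))) = F AND F = F
(x4 AND x3) IMPLIES (x1 AND (x4 AND (NOT (x1 OR x4) AND ((x3 IMPLIES x4) IMPLIES (x4 IMPLIES x1))))) = F IMPLIES F = T
x4 IMPLIES x3 = T IMPLIES F = F
x3 IMPLIES x4 = F IMPLIES T = T
x4 IMPLIES (x3 IMPLIES x4) = T IMPLIES T = T
(x4 IMPLIES x3) IMPLIES (x4 IMPLIES (x3 IMPLIES x4)) = F IMPLIES T = T
NOT ((x4 IMPLIES x3) IMPLIES (x4 IMPLIES (x3 IMPLIES x4))) = NOT T = F
NOT NOT ((x4 IMPLIES x3) IMPLIES (x4 IMPLIES (x3 IMPLIES x4))) = NOT F = T
((x4 AND x3) IMPLIES (x1 AND (x4 AND (NOT (x1 OR x4) AND ((x3 IMPLIES x4) IMPLIES (x4 IMPLIES x1)))))) IMPLIES NOT NOT ((x4 IMPLIES x3) IMPLIES (x4 IMPLIES (x3 IMPLIES x4))) = T IMPLIES T = T
x1 IMPLIES x3 = F IMPLIES F = T
NOT (x1 IMPLIES x3) = NOT T = F
(((x4 AND x3) IMPLIES (x1 AND (x4 AND (NOT (x1 OR x4) AND ((x3 IMPLIES x4) IMPLIES (x4 IMPLIES x1)))))) IMPLIES NOT NOT ((x4 IMPLIES x3) IMPLIES (x4 IMPLIES (x3 IMPLIES x4)))) IMPLIES NOT (x1 IMPLIES x3) = T IMPLIES F = F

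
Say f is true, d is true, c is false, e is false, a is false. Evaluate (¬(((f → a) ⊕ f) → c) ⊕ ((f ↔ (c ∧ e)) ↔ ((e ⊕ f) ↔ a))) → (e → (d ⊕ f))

Substituting f=T, d=T, c=F, e=F, a=F:
f → a = T → F = F
(f → a) ⊕ f = F ⊕ T = T
((f → a) ⊕ f) → c = T → F = F
¬(((f → a) ⊕ f) → c) = ¬F = T
c ∧ e = F ∧ F = F
f ↔ (c ∧ e) = T ↔ F = F
e ⊕ f = F ⊕ T = T
(e ⊕ f) ↔ a = T ↔ F = F
(f ↔ (c ∧ e)) ↔ ((e ⊕ f) ↔ a) = F ↔ F = T
¬(((f → a) ⊕ f) → c) ⊕ ((f ↔ (c ∧ e)) ↔ ((e ⊕ f) ↔ a)) = T ⊕ T = F
d ⊕ f = T ⊕ T = F
e → (d ⊕ f) = F → F = T
(¬(((f → a) ⊕ f) → c) ⊕ ((f ↔ (c ∧ e)) ↔ ((e ⊕ f) ↔ a))) → (e → (d ⊕ f)) = F → T = T

T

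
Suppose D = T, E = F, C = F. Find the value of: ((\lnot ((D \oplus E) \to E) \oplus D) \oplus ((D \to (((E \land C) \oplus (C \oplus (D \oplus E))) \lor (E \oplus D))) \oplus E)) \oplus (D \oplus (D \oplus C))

T

D \oplus E = T \oplus F = T
(D \oplus E) \to E = T \to F = F
\lnot ((D \oplus E) \to E) = \lnot F = T
\lnot ((D \oplus E) \to E) \oplus D = T \oplus T = F
E \land C = F \land F = F
D \oplus E = T \oplus F = T
C \oplus (D \oplus E) = F \oplus T = T
(E \land C) \oplus (C \oplus (D \oplus E)) = F \oplus T = T
E \oplus D = F \oplus T = T
((E \land C) \oplus (C \oplus (D \oplus E))) \lor (E \oplus D) = T \lor T = T
D \to (((E \land C) \oplus (C \oplus (D \oplus E))) \lor (E \oplus D)) = T \to T = T
(D \to (((E \land C) \oplus (C \oplus (D \oplus E))) \lor (E \oplus D))) \oplus E = T \oplus F = T
(\lnot ((D \oplus E) \to E) \oplus D) \oplus ((D \to (((E \land C) \oplus (C \oplus (D \oplus E))) \lor (E \oplus D))) \oplus E) = F \oplus T = T
D \oplus C = T \oplus F = T
D \oplus (D \oplus C) = T \oplus T = F
((\lnot ((D \oplus E) \to E) \oplus D) \oplus ((D \to (((E \land C) \oplus (C \oplus (D \oplus E))) \lor (E \oplus D))) \oplus E)) \oplus (D \oplus (D \oplus C)) = T \oplus F = T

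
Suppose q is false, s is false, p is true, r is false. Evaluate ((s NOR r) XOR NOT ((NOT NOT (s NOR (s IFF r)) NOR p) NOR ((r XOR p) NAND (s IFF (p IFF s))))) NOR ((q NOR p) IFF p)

Substituting q=F, s=F, p=T, r=F:
s NOR r = F NOR F = T
s IFF r = F IFF F = T
s NOR (s IFF r) = F NOR T = F
NOT (s NOR (s IFF r)) = NOT F = T
NOT NOT (s NOR (s IFF r)) = NOT T = F
NOT NOT (s NOR (s IFF r)) NOR p = F NOR T = F
r XOR p = F XOR T = T
p IFF s = T IFF F = F
s IFF (p IFF s) = F IFF F = T
(r XOR p) NAND (s IFF (p IFF s)) = T NAND T = F
(NOT NOT (s NOR (s IFF r)) NOR p) NOR ((r XOR p) NAND (s IFF (p IFF s))) = F NOR F = T
NOT ((NOT NOT (s NOR (s IFF r)) NOR p) NOR ((r XOR p) NAND (s IFF (p IFF s)))) = NOT T = F
(s NOR r) XOR NOT ((NOT NOT (s NOR (s IFF r)) NOR p) NOR ((r XOR p) NAND (s IFF (p IFF s)))) = T XOR F = T
q NOR p = F NOR T = F
(q NOR p) IFF p = F IFF T = F
((s NOR r) XOR NOT ((NOT NOT (s NOR (s IFF r)) NOR p) NOR ((r XOR p) NAND (s IFF (p IFF s))))) NOR ((q NOR p) IFF p) = T NOR F = F

F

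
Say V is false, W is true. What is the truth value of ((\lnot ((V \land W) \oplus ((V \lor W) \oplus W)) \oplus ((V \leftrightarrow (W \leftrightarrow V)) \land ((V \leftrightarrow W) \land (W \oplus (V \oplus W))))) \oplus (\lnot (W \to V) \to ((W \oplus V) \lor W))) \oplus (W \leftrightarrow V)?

V \land W = \text{False} \land \text{True} = \text{False}
V \lor W = \text{False} \lor \text{True} = \text{True}
(V \lor W) \oplus W = \text{True} \oplus \text{True} = \text{False}
(V \land W) \oplus ((V \lor W) \oplus W) = \text{False} \oplus \text{False} = \text{False}
\lnot ((V \land W) \oplus ((V \lor W) \oplus W)) = \lnot \text{False} = \text{True}
W \leftrightarrow V = \text{True} \leftrightarrow \text{False} = \text{False}
V \leftrightarrow (W \leftrightarrow V) = \text{False} \leftrightarrow \text{False} = \text{True}
V \leftrightarrow W = \text{False} \leftrightarrow \text{True} = \text{False}
V \oplus W = \text{False} \oplus \text{True} = \text{True}
W \oplus (V \oplus W) = \text{True} \oplus \text{True} = \text{False}
(V \leftrightarrow W) \land (W \oplus (V \oplus W)) = \text{False} \land \text{False} = \text{False}
(V \leftrightarrow (W \leftrightarrow V)) \land ((V \leftrightarrow W) \land (W \oplus (V \oplus W))) = \text{True} \land \text{False} = \text{False}
\lnot ((V \land W) \oplus ((V \lor W) \oplus W)) \oplus ((V \leftrightarrow (W \leftrightarrow V)) \land ((V \leftrightarrow W) \land (W \oplus (V \oplus W)))) = \text{True} \oplus \text{False} = \text{True}
W \to V = \text{True} \to \text{False} = \text{False}
\lnot (W \to V) = \lnot \text{False} = \text{True}
W \oplus V = \text{True} \oplus \text{False} = \text{True}
(W \oplus V) \lor W = \text{True} \lor \text{True} = \text{True}
\lnot (W \to V) \to ((W \oplus V) \lor W) = \text{True} \to \text{True} = \text{True}
(\lnot ((V \land W) \oplus ((V \lor W) \oplus W)) \oplus ((V \leftrightarrow (W \leftrightarrow V)) \land ((V \leftrightarrow W) \land (W \oplus (V \oplus W))))) \oplus (\lnot (W \to V) \to ((W \oplus V) \lor W)) = \text{True} \oplus \text{True} = \text{False}
W \leftrightarrow V = \text{True} \leftrightarrow \text{False} = \text{False}
((\lnot ((V \land W) \oplus ((V \lor W) \oplus W)) \oplus ((V \leftrightarrow (W \leftrightarrow V)) \land ((V \leftrightarrow W) \land (W \oplus (V \oplus W))))) \oplus (\lnot (W \to V) \to ((W \oplus V) \lor W))) \oplus (W \leftrightarrow V) = \text{False} \oplus \text{False} = \text{False}

\text{False}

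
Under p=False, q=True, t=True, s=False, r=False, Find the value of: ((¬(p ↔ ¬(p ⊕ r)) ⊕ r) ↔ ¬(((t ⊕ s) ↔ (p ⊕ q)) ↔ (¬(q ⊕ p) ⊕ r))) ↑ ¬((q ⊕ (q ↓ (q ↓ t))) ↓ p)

False

Substituting p=False, q=True, t=True, s=False, r=False:
p ⊕ r = False ⊕ False = False
¬(p ⊕ r) = ¬False = True
p ↔ ¬(p ⊕ r) = False ↔ True = False
¬(p ↔ ¬(p ⊕ r)) = ¬False = True
¬(p ↔ ¬(p ⊕ r)) ⊕ r = True ⊕ False = True
t ⊕ s = True ⊕ False = True
p ⊕ q = False ⊕ True = True
(t ⊕ s) ↔ (p ⊕ q) = True ↔ True = True
q ⊕ p = True ⊕ False = True
¬(q ⊕ p) = ¬True = False
¬(q ⊕ p) ⊕ r = False ⊕ False = False
((t ⊕ s) ↔ (p ⊕ q)) ↔ (¬(q ⊕ p) ⊕ r) = True ↔ False = False
¬(((t ⊕ s) ↔ (p ⊕ q)) ↔ (¬(q ⊕ p) ⊕ r)) = ¬False = True
(¬(p ↔ ¬(p ⊕ r)) ⊕ r) ↔ ¬(((t ⊕ s) ↔ (p ⊕ q)) ↔ (¬(q ⊕ p) ⊕ r)) = True ↔ True = True
q ↓ t = True ↓ True = False
q ↓ (q ↓ t) = True ↓ False = False
q ⊕ (q ↓ (q ↓ t)) = True ⊕ False = True
(q ⊕ (q ↓ (q ↓ t))) ↓ p = True ↓ False = False
¬((q ⊕ (q ↓ (q ↓ t))) ↓ p) = ¬False = True
((¬(p ↔ ¬(p ⊕ r)) ⊕ r) ↔ ¬(((t ⊕ s) ↔ (p ⊕ q)) ↔ (¬(q ⊕ p) ⊕ r))) ↑ ¬((q ⊕ (q ↓ (q ↓ t))) ↓ p) = True ↑ True = False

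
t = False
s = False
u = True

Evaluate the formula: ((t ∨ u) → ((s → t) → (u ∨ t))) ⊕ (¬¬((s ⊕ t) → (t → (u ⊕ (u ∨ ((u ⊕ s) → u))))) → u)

False

Substituting t=False, s=False, u=True:
t ∨ u = False ∨ True = True
s → t = False → False = True
u ∨ t = True ∨ False = True
(s → t) → (u ∨ t) = True → True = True
(t ∨ u) → ((s → t) → (u ∨ t)) = True → True = True
s ⊕ t = False ⊕ False = False
u ⊕ s = True ⊕ False = True
(u ⊕ s) → u = True → True = True
u ∨ ((u ⊕ s) → u) = True ∨ True = True
u ⊕ (u ∨ ((u ⊕ s) → u)) = True ⊕ True = False
t → (u ⊕ (u ∨ ((u ⊕ s) → u))) = False → False = True
(s ⊕ t) → (t → (u ⊕ (u ∨ ((u ⊕ s) → u)))) = False → True = True
¬((s ⊕ t) → (t → (u ⊕ (u ∨ ((u ⊕ s) → u))))) = ¬True = False
¬¬((s ⊕ t) → (t → (u ⊕ (u ∨ ((u ⊕ s) → u))))) = ¬False = True
¬¬((s ⊕ t) → (t → (u ⊕ (u ∨ ((u ⊕ s) → u))))) → u = True → True = True
((t ∨ u) → ((s → t) → (u ∨ t))) ⊕ (¬¬((s ⊕ t) → (t → (u ⊕ (u ∨ ((u ⊕ s) → u))))) → u) = True ⊕ True = False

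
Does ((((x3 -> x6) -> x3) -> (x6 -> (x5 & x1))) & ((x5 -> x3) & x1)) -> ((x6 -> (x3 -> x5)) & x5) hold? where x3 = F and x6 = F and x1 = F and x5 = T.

T

Substituting x3=F, x6=F, x1=F, x5=T:
x3 -> x6 = F -> F = T
(x3 -> x6) -> x3 = T -> F = F
x5 & x1 = T & F = F
x6 -> (x5 & x1) = F -> F = T
((x3 -> x6) -> x3) -> (x6 -> (x5 & x1)) = F -> T = T
x5 -> x3 = T -> F = F
(x5 -> x3) & x1 = F & F = F
(((x3 -> x6) -> x3) -> (x6 -> (x5 & x1))) & ((x5 -> x3) & x1) = T & F = F
x3 -> x5 = F -> T = T
x6 -> (x3 -> x5) = F -> T = T
(x6 -> (x3 -> x5)) & x5 = T & T = T
((((x3 -> x6) -> x3) -> (x6 -> (x5 & x1))) & ((x5 -> x3) & x1)) -> ((x6 -> (x3 -> x5)) & x5) = F -> T = T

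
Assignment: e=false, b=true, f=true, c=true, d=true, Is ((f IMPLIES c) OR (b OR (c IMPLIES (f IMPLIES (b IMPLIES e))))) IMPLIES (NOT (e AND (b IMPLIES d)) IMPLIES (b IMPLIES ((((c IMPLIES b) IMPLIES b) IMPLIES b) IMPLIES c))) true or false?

true

f IMPLIES c = true IMPLIES true = true
b IMPLIES e = true IMPLIES false = false
f IMPLIES (b IMPLIES e) = true IMPLIES false = false
c IMPLIES (f IMPLIES (b IMPLIES e)) = true IMPLIES false = false
b OR (c IMPLIES (f IMPLIES (b IMPLIES e))) = true OR false = true
(f IMPLIES c) OR (b OR (c IMPLIES (f IMPLIES (b IMPLIES e)))) = true OR true = true
b IMPLIES d = true IMPLIES true = true
e AND (b IMPLIES d) = false AND true = false
NOT (e AND (b IMPLIES d)) = NOT false = true
c IMPLIES b = true IMPLIES true = true
(c IMPLIES b) IMPLIES b = true IMPLIES true = true
((c IMPLIES b) IMPLIES b) IMPLIES b = true IMPLIES true = true
(((c IMPLIES b) IMPLIES b) IMPLIES b) IMPLIES c = true IMPLIES true = true
b IMPLIES ((((c IMPLIES b) IMPLIES b) IMPLIES b) IMPLIES c) = true IMPLIES true = true
NOT (e AND (b IMPLIES d)) IMPLIES (b IMPLIES ((((c IMPLIES b) IMPLIES b) IMPLIES b) IMPLIES c)) = true IMPLIES true = true
((f IMPLIES c) OR (b OR (c IMPLIES (f IMPLIES (b IMPLIES e))))) IMPLIES (NOT (e AND (b IMPLIES d)) IMPLIES (b IMPLIES ((((c IMPLIES b) IMPLIES b) IMPLIES b) IMPLIES c))) = true IMPLIES true = true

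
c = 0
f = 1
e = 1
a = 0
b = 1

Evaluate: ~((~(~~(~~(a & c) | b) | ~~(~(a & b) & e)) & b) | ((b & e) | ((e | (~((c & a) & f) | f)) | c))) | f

1

a & c = 0 & 0 = 0
~(a & c) = ~0 = 1
~~(a & c) = ~1 = 0
~~(a & c) | b = 0 | 1 = 1
~(~~(a & c) | b) = ~1 = 0
~~(~~(a & c) | b) = ~0 = 1
a & b = 0 & 1 = 0
~(a & b) = ~0 = 1
~(a & b) & e = 1 & 1 = 1
~(~(a & b) & e) = ~1 = 0
~~(~(a & b) & e) = ~0 = 1
~~(~~(a & c) | b) | ~~(~(a & b) & e) = 1 | 1 = 1
~(~~(~~(a & c) | b) | ~~(~(a & b) & e)) = ~1 = 0
~(~~(~~(a & c) | b) | ~~(~(a & b) & e)) & b = 0 & 1 = 0
b & e = 1 & 1 = 1
c & a = 0 & 0 = 0
(c & a) & f = 0 & 1 = 0
~((c & a) & f) = ~0 = 1
~((c & a) & f) | f = 1 | 1 = 1
e | (~((c & a) & f) | f) = 1 | 1 = 1
(e | (~((c & a) & f) | f)) | c = 1 | 0 = 1
(b & e) | ((e | (~((c & a) & f) | f)) | c) = 1 | 1 = 1
(~(~~(~~(a & c) | b) | ~~(~(a & b) & e)) & b) | ((b & e) | ((e | (~((c & a) & f) | f)) | c)) = 0 | 1 = 1
~((~(~~(~~(a & c) | b) | ~~(~(a & b) & e)) & b) | ((b & e) | ((e | (~((c & a) & f) | f)) | c))) = ~1 = 0
~((~(~~(~~(a & c) | b) | ~~(~(a & b) & e)) & b) | ((b & e) | ((e | (~((c & a) & f) | f)) | c))) | f = 0 | 1 = 1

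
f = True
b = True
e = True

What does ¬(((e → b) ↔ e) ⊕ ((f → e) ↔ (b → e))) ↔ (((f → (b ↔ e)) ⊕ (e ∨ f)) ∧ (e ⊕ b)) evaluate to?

e → b = True → True = True
(e → b) ↔ e = True ↔ True = True
f → e = True → True = True
b → e = True → True = True
(f → e) ↔ (b → e) = True ↔ True = True
((e → b) ↔ e) ⊕ ((f → e) ↔ (b → e)) = True ⊕ True = False
¬(((e → b) ↔ e) ⊕ ((f → e) ↔ (b → e))) = ¬False = True
b ↔ e = True ↔ True = True
f → (b ↔ e) = True → True = True
e ∨ f = True ∨ True = True
(f → (b ↔ e)) ⊕ (e ∨ f) = True ⊕ True = False
e ⊕ b = True ⊕ True = False
((f → (b ↔ e)) ⊕ (e ∨ f)) ∧ (e ⊕ b) = False ∧ False = False
¬(((e → b) ↔ e) ⊕ ((f → e) ↔ (b → e))) ↔ (((f → (b ↔ e)) ⊕ (e ∨ f)) ∧ (e ⊕ b)) = True ↔ False = False

False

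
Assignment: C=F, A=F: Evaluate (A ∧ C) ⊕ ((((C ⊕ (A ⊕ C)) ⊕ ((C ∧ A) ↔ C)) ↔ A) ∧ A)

A ∧ C = F ∧ F = F
A ⊕ C = F ⊕ F = F
C ⊕ (A ⊕ C) = F ⊕ F = F
C ∧ A = F ∧ F = F
(C ∧ A) ↔ C = F ↔ F = T
(C ⊕ (A ⊕ C)) ⊕ ((C ∧ A) ↔ C) = F ⊕ T = T
((C ⊕ (A ⊕ C)) ⊕ ((C ∧ A) ↔ C)) ↔ A = T ↔ F = F
(((C ⊕ (A ⊕ C)) ⊕ ((C ∧ A) ↔ C)) ↔ A) ∧ A = F ∧ F = F
(A ∧ C) ⊕ ((((C ⊕ (A ⊕ C)) ⊕ ((C ∧ A) ↔ C)) ↔ A) ∧ A) = F ⊕ F = F

F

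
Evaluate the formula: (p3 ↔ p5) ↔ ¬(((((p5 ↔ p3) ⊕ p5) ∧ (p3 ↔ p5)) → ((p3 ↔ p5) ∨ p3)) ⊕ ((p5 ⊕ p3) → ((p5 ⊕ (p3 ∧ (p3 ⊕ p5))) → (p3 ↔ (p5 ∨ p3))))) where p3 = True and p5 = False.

False

p3 ↔ p5 = True ↔ False = False
p5 ↔ p3 = False ↔ True = False
(p5 ↔ p3) ⊕ p5 = False ⊕ False = False
p3 ↔ p5 = True ↔ False = False
((p5 ↔ p3) ⊕ p5) ∧ (p3 ↔ p5) = False ∧ False = False
p3 ↔ p5 = True ↔ False = False
(p3 ↔ p5) ∨ p3 = False ∨ True = True
(((p5 ↔ p3) ⊕ p5) ∧ (p3 ↔ p5)) → ((p3 ↔ p5) ∨ p3) = False → True = True
p5 ⊕ p3 = False ⊕ True = True
p3 ⊕ p5 = True ⊕ False = True
p3 ∧ (p3 ⊕ p5) = True ∧ True = True
p5 ⊕ (p3 ∧ (p3 ⊕ p5)) = False ⊕ True = True
p5 ∨ p3 = False ∨ True = True
p3 ↔ (p5 ∨ p3) = True ↔ True = True
(p5 ⊕ (p3 ∧ (p3 ⊕ p5))) → (p3 ↔ (p5 ∨ p3)) = True → True = True
(p5 ⊕ p3) → ((p5 ⊕ (p3 ∧ (p3 ⊕ p5))) → (p3 ↔ (p5 ∨ p3))) = True → True = True
((((p5 ↔ p3) ⊕ p5) ∧ (p3 ↔ p5)) → ((p3 ↔ p5) ∨ p3)) ⊕ ((p5 ⊕ p3) → ((p5 ⊕ (p3 ∧ (p3 ⊕ p5))) → (p3 ↔ (p5 ∨ p3)))) = True ⊕ True = False
¬(((((p5 ↔ p3) ⊕ p5) ∧ (p3 ↔ p5)) → ((p3 ↔ p5) ∨ p3)) ⊕ ((p5 ⊕ p3) → ((p5 ⊕ (p3 ∧ (p3 ⊕ p5))) → (p3 ↔ (p5 ∨ p3))))) = ¬False = True
(p3 ↔ p5) ↔ ¬(((((p5 ↔ p3) ⊕ p5) ∧ (p3 ↔ p5)) → ((p3 ↔ p5) ∨ p3)) ⊕ ((p5 ⊕ p3) → ((p5 ⊕ (p3 ∧ (p3 ⊕ p5))) → (p3 ↔ (p5 ∨ p3))))) = False ↔ True = False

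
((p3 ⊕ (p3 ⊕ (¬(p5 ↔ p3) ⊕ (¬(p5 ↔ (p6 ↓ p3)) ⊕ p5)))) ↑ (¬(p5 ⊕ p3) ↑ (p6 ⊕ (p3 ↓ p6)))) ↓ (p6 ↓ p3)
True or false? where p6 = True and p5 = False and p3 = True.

p5 ↔ p3 = False ↔ True = False
¬(p5 ↔ p3) = ¬False = True
p6 ↓ p3 = True ↓ True = False
p5 ↔ (p6 ↓ p3) = False ↔ False = True
¬(p5 ↔ (p6 ↓ p3)) = ¬True = False
¬(p5 ↔ (p6 ↓ p3)) ⊕ p5 = False ⊕ False = False
¬(p5 ↔ p3) ⊕ (¬(p5 ↔ (p6 ↓ p3)) ⊕ p5) = True ⊕ False = True
p3 ⊕ (¬(p5 ↔ p3) ⊕ (¬(p5 ↔ (p6 ↓ p3)) ⊕ p5)) = True ⊕ True = False
p3 ⊕ (p3 ⊕ (¬(p5 ↔ p3) ⊕ (¬(p5 ↔ (p6 ↓ p3)) ⊕ p5))) = True ⊕ False = True
p5 ⊕ p3 = False ⊕ True = True
¬(p5 ⊕ p3) = ¬True = False
p3 ↓ p6 = True ↓ True = False
p6 ⊕ (p3 ↓ p6) = True ⊕ False = True
¬(p5 ⊕ p3) ↑ (p6 ⊕ (p3 ↓ p6)) = False ↑ True = True
(p3 ⊕ (p3 ⊕ (¬(p5 ↔ p3) ⊕ (¬(p5 ↔ (p6 ↓ p3)) ⊕ p5)))) ↑ (¬(p5 ⊕ p3) ↑ (p6 ⊕ (p3 ↓ p6))) = True ↑ True = False
p6 ↓ p3 = True ↓ True = False
((p3 ⊕ (p3 ⊕ (¬(p5 ↔ p3) ⊕ (¬(p5 ↔ (p6 ↓ p3)) ⊕ p5)))) ↑ (¬(p5 ⊕ p3) ↑ (p6 ⊕ (p3 ↓ p6)))) ↓ (p6 ↓ p3) = False ↓ False = True

True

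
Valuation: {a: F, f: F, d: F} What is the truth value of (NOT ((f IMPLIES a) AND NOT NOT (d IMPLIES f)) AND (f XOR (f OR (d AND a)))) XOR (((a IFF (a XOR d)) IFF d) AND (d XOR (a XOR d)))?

f IMPLIES a = F IMPLIES F = T
d IMPLIES f = F IMPLIES F = T
NOT (d IMPLIES f) = NOT T = F
NOT NOT (d IMPLIES f) = NOT F = T
(f IMPLIES a) AND NOT NOT (d IMPLIES f) = T AND T = T
NOT ((f IMPLIES a) AND NOT NOT (d IMPLIES f)) = NOT T = F
d AND a = F AND F = F
f OR (d AND a) = F OR F = F
f XOR (f OR (d AND a)) = F XOR F = F
NOT ((f IMPLIES a) AND NOT NOT (d IMPLIES f)) AND (f XOR (f OR (d AND a))) = F AND F = F
a XOR d = F XOR F = F
a IFF (a XOR d) = F IFF F = T
(a IFF (a XOR d)) IFF d = T IFF F = F
a XOR d = F XOR F = F
d XOR (a XOR d) = F XOR F = F
((a IFF (a XOR d)) IFF d) AND (d XOR (a XOR d)) = F AND F = F
(NOT ((f IMPLIES a) AND NOT NOT (d IMPLIES f)) AND (f XOR (f OR (d AND a)))) XOR (((a IFF (a XOR d)) IFF d) AND (d XOR (a XOR d))) = F XOR F = F

F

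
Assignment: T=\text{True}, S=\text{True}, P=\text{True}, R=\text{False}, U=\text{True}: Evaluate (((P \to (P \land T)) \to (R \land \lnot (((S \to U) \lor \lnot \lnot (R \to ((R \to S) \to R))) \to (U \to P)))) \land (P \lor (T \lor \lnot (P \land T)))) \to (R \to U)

Substituting T=\text{True}, S=\text{True}, P=\text{True}, R=\text{False}, U=\text{True}:
P \land T = \text{True} \land \text{True} = \text{True}
P \to (P \land T) = \text{True} \to \text{True} = \text{True}
S \to U = \text{True} \to \text{True} = \text{True}
R \to S = \text{False} \to \text{True} = \text{True}
(R \to S) \to R = \text{True} \to \text{False} = \text{False}
R \to ((R \to S) \to R) = \text{False} \to \text{False} = \text{True}
\lnot (R \to ((R \to S) \to R)) = \lnot \text{True} = \text{False}
\lnot \lnot (R \to ((R \to S) \to R)) = \lnot \text{False} = \text{True}
(S \to U) \lor \lnot \lnot (R \to ((R \to S) \to R)) = \text{True} \lor \text{True} = \text{True}
U \to P = \text{True} \to \text{True} = \text{True}
((S \to U) \lor \lnot \lnot (R \to ((R \to S) \to R))) \to (U \to P) = \text{True} \to \text{True} = \text{True}
\lnot (((S \to U) \lor \lnot \lnot (R \to ((R \to S) \to R))) \to (U \to P)) = \lnot \text{True} = \text{False}
R \land \lnot (((S \to U) \lor \lnot \lnot (R \to ((R \to S) \to R))) \to (U \to P)) = \text{False} \land \text{False} = \text{False}
(P \to (P \land T)) \to (R \land \lnot (((S \to U) \lor \lnot \lnot (R \to ((R \to S) \to R))) \to (U \to P))) = \text{True} \to \text{False} = \text{False}
P \land T = \text{True} \land \text{True} = \text{True}
\lnot (P \land T) = \lnot \text{True} = \text{False}
T \lor \lnot (P \land T) = \text{True} \lor \text{False} = \text{True}
P \lor (T \lor \lnot (P \land T)) = \text{True} \lor \text{True} = \text{True}
((P \to (P \land T)) \to (R \land \lnot (((S \to U) \lor \lnot \lnot (R \to ((R \to S) \to R))) \to (U \to P)))) \land (P \lor (T \lor \lnot (P \land T))) = \text{False} \land \text{True} = \text{False}
R \to U = \text{False} \to \text{True} = \text{True}
(((P \to (P \land T)) \to (R \land \lnot (((S \to U) \lor \lnot \lnot (R \to ((R \to S) \to R))) \to (U \to P)))) \land (P \lor (T \lor \lnot (P \land T)))) \to (R \to U) = \text{False} \to \text{True} = \text{True}

\text{True}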